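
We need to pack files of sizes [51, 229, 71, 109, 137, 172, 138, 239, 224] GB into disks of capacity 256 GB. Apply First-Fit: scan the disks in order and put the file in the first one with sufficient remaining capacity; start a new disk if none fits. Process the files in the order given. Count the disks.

Put 51 GB in disk 1; 205 GB remain.
Put 229 GB in disk 2; 27 GB remain.
Put 71 GB in disk 1; 134 GB remain.
Put 109 GB in disk 1; 25 GB remain.
Put 137 GB in disk 3; 119 GB remain.
Put 172 GB in disk 4; 84 GB remain.
Put 138 GB in disk 5; 118 GB remain.
Put 239 GB in disk 6; 17 GB remain.
Put 224 GB in disk 7; 32 GB remain.
Final disks: [51,71,109] [229] [137] [172] [138] [239] [224].

7 disks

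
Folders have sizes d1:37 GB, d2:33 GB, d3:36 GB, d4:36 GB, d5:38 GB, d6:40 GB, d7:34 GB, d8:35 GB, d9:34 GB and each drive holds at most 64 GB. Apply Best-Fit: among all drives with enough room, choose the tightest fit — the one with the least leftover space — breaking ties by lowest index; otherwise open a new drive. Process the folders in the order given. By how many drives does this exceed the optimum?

Best-Fit: [37] [33] [36] [36] [38] [40] [34] [35] [34] → 9 drives.
9 folders exceed 32 GB (half the capacity), and no two of those can share a drive, so at least 9 drives are needed.
So 9 is already optimal.

0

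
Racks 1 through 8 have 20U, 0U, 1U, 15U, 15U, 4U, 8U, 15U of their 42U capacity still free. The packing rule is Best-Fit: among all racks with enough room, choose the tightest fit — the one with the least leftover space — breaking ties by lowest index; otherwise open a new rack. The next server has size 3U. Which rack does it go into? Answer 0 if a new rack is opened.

Racks with room: rack 1 (20U), rack 4 (15U), rack 5 (15U), rack 6 (4U), rack 7 (8U), rack 8 (15U).
Tightest fit is rack 6 with 4U free.

6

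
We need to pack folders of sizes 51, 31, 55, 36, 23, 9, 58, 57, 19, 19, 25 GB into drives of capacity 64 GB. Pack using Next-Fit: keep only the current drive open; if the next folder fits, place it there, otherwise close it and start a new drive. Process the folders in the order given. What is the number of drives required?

Put 51 GB in drive 1; 13 GB remain.
Put 31 GB in drive 2; 33 GB remain.
Put 55 GB in drive 3; 9 GB remain.
Put 36 GB in drive 4; 28 GB remain.
Put 23 GB in drive 4; 5 GB remain.
Put 9 GB in drive 5; 55 GB remain.
Put 58 GB in drive 6; 6 GB remain.
Put 57 GB in drive 7; 7 GB remain.
Put 19 GB in drive 8; 45 GB remain.
Put 19 GB in drive 8; 26 GB remain.
Put 25 GB in drive 8; 1 GB remain.
Final drives: [51] [31] [55] [36,23] [9] [58] [57] [19,19,25].

8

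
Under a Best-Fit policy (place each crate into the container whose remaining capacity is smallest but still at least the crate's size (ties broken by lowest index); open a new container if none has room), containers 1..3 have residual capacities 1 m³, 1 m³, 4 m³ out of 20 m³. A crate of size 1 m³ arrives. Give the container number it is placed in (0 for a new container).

Containers with room: container 1 (1 m³), container 2 (1 m³), container 3 (4 m³).
Tightest fit is container 1 with 1 m³ free.

1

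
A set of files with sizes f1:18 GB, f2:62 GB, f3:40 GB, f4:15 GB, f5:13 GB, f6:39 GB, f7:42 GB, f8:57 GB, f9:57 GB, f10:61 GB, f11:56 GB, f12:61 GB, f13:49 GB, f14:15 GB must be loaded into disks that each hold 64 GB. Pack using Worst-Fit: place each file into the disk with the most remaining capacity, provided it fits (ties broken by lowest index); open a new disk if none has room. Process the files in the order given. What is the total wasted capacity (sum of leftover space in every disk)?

119

disk 1: place f1 (18 GB), 46 GB left
disk 2: place f2 (62 GB), 2 GB left
disk 1: place f3 (40 GB), 6 GB left
disk 3: place f4 (15 GB), 49 GB left
disk 3: place f5 (13 GB), 36 GB left
disk 4: place f6 (39 GB), 25 GB left
disk 5: place f7 (42 GB), 22 GB left
disk 6: place f8 (57 GB), 7 GB left
disk 7: place f9 (57 GB), 7 GB left
disk 8: place f10 (61 GB), 3 GB left
disk 9: place f11 (56 GB), 8 GB left
disk 10: place f12 (61 GB), 3 GB left
disk 11: place f13 (49 GB), 15 GB left
disk 3: place f14 (15 GB), 21 GB left
11 disks × 64 GB = 704 GB; used 585 GB; unused 119 GB.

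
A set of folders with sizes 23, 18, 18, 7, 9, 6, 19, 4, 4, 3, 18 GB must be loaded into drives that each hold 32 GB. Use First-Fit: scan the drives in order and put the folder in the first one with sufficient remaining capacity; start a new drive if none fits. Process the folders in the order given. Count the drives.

5

drive 1: place 23 GB, 9 GB left
drive 2: place 18 GB, 14 GB left
drive 3: place 18 GB, 14 GB left
drive 1: place 7 GB, 2 GB left
drive 2: place 9 GB, 5 GB left
drive 3: place 6 GB, 8 GB left
drive 4: place 19 GB, 13 GB left
drive 2: place 4 GB, 1 GB left
drive 3: place 4 GB, 4 GB left
drive 3: place 3 GB, 1 GB left
drive 5: place 18 GB, 14 GB left
Final drives: [23,7] [18,9,4] [18,6,4,3] [19] [18].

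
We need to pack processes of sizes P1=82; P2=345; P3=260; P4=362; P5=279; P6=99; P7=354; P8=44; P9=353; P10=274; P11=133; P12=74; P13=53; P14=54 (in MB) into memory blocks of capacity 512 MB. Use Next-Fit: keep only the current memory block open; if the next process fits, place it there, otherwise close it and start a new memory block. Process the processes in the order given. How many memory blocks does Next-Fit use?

memory block 1: place P1 (82 MB), 430 MB left
memory block 1: place P2 (345 MB), 85 MB left
memory block 2: place P3 (260 MB), 252 MB left
memory block 3: place P4 (362 MB), 150 MB left
memory block 4: place P5 (279 MB), 233 MB left
memory block 4: place P6 (99 MB), 134 MB left
memory block 5: place P7 (354 MB), 158 MB left
memory block 5: place P8 (44 MB), 114 MB left
memory block 6: place P9 (353 MB), 159 MB left
memory block 7: place P10 (274 MB), 238 MB left
memory block 7: place P11 (133 MB), 105 MB left
memory block 7: place P12 (74 MB), 31 MB left
memory block 8: place P13 (53 MB), 459 MB left
memory block 8: place P14 (54 MB), 405 MB left

8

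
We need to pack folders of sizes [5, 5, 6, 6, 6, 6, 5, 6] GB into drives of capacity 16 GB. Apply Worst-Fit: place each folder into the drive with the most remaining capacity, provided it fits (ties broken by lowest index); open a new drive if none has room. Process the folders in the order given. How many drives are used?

drive 1: place 5 GB, 11 GB left
drive 1: place 5 GB, 6 GB left
drive 1: place 6 GB, 0 GB left
drive 2: place 6 GB, 10 GB left
drive 2: place 6 GB, 4 GB left
drive 3: place 6 GB, 10 GB left
drive 3: place 5 GB, 5 GB left
drive 4: place 6 GB, 10 GB left
Final drives: [5,5,6] [6,6] [6,5] [6].

4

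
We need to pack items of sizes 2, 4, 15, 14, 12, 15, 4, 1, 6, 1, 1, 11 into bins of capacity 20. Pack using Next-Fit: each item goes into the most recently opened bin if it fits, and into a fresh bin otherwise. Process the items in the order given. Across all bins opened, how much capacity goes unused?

34

2 → bin 1 (remaining 18)
4 → bin 1 (remaining 14)
15 → bin 2 (remaining 5)
14 → bin 3 (remaining 6)
12 → bin 4 (remaining 8)
15 → bin 5 (remaining 5)
4 → bin 5 (remaining 1)
1 → bin 5 (remaining 0)
6 → bin 6 (remaining 14)
1 → bin 6 (remaining 13)
1 → bin 6 (remaining 12)
11 → bin 6 (remaining 1)
6 bins × 20 = 120; used 86; unused 34.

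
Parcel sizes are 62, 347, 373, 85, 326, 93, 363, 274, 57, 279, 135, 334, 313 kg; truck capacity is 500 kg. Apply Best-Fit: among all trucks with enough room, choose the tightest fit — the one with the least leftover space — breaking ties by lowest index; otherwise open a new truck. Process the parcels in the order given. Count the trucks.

8

62 kg → truck 1 (remaining 438 kg)
347 kg → truck 1 (remaining 91 kg)
373 kg → truck 2 (remaining 127 kg)
85 kg → truck 1 (remaining 6 kg)
326 kg → truck 3 (remaining 174 kg)
93 kg → truck 2 (remaining 34 kg)
363 kg → truck 4 (remaining 137 kg)
274 kg → truck 5 (remaining 226 kg)
57 kg → truck 4 (remaining 80 kg)
279 kg → truck 6 (remaining 221 kg)
135 kg → truck 3 (remaining 39 kg)
334 kg → truck 7 (remaining 166 kg)
313 kg → truck 8 (remaining 187 kg)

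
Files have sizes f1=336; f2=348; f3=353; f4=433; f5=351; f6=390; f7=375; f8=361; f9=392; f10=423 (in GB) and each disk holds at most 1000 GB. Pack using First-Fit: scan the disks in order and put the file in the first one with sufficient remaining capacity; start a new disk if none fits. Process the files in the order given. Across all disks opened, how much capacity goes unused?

f1 (336 GB) → disk 1 (remaining 664 GB)
f2 (348 GB) → disk 1 (remaining 316 GB)
f3 (353 GB) → disk 2 (remaining 647 GB)
f4 (433 GB) → disk 2 (remaining 214 GB)
f5 (351 GB) → disk 3 (remaining 649 GB)
f6 (390 GB) → disk 3 (remaining 259 GB)
f7 (375 GB) → disk 4 (remaining 625 GB)
f8 (361 GB) → disk 4 (remaining 264 GB)
f9 (392 GB) → disk 5 (remaining 608 GB)
f10 (423 GB) → disk 5 (remaining 185 GB)
5 disks × 1000 GB = 5000 GB; used 3762 GB; unused 1238 GB.

1238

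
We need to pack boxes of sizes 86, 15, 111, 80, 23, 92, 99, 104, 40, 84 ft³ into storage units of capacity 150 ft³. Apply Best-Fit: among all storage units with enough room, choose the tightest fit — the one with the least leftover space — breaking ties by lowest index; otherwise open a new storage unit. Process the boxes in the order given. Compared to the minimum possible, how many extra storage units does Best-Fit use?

Best-Fit: [86,15] [111,23] [80] [92] [99] [104,40] [84] → 7 storage units.
7 boxes exceed 75 ft³ (half the capacity), and no two of those can share a storage unit, so at least 7 storage units are needed.
So 7 is already optimal.

0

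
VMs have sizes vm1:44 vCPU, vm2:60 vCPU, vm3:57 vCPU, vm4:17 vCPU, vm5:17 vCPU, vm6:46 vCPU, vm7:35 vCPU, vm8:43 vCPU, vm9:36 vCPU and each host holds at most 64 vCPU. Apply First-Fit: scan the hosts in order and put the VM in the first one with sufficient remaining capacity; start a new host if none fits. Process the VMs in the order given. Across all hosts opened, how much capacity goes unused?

host 1: place vm1 (44 vCPU), 20 vCPU left
host 2: place vm2 (60 vCPU), 4 vCPU left
host 3: place vm3 (57 vCPU), 7 vCPU left
host 1: place vm4 (17 vCPU), 3 vCPU left
host 4: place vm5 (17 vCPU), 47 vCPU left
host 4: place vm6 (46 vCPU), 1 vCPU left
host 5: place vm7 (35 vCPU), 29 vCPU left
host 6: place vm8 (43 vCPU), 21 vCPU left
host 7: place vm9 (36 vCPU), 28 vCPU left
7 hosts × 64 vCPU = 448 vCPU; used 355 vCPU; unused 93 vCPU.

93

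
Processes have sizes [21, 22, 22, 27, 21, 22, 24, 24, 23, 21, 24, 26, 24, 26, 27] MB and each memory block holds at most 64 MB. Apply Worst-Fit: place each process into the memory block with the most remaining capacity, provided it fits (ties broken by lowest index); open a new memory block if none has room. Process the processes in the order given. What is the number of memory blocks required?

7 memory blocks

memory block 1: place 21 MB, 43 MB left
memory block 1: place 22 MB, 21 MB left
memory block 2: place 22 MB, 42 MB left
memory block 2: place 27 MB, 15 MB left
memory block 1: place 21 MB, 0 MB left
memory block 3: place 22 MB, 42 MB left
memory block 3: place 24 MB, 18 MB left
memory block 4: place 24 MB, 40 MB left
memory block 4: place 23 MB, 17 MB left
memory block 5: place 21 MB, 43 MB left
memory block 5: place 24 MB, 19 MB left
memory block 6: place 26 MB, 38 MB left
memory block 6: place 24 MB, 14 MB left
memory block 7: place 26 MB, 38 MB left
memory block 7: place 27 MB, 11 MB left
Final memory blocks: [21,22,21] [22,27] [22,24] [24,23] [21,24] [26,24] [26,27].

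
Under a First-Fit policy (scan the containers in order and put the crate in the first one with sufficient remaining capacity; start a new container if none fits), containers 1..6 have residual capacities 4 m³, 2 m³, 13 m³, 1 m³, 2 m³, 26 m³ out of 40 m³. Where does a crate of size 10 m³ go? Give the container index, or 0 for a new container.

Containers with room: container 3 (13 m³), container 6 (26 m³).
The first with room is container 3.

3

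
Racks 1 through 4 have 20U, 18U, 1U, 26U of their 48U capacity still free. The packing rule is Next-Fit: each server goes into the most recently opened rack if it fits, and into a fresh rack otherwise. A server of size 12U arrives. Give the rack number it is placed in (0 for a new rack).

Next-Fit only looks at rack 4, which has 26U free.
12U fits there.

4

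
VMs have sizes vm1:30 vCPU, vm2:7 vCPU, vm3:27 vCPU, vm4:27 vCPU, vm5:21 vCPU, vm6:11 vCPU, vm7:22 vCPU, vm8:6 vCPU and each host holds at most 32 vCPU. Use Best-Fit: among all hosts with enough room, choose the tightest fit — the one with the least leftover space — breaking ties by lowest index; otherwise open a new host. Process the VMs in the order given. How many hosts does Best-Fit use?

Put vm1 (30 vCPU) in host 1; 2 vCPU remain.
Put vm2 (7 vCPU) in host 2; 25 vCPU remain.
Put vm3 (27 vCPU) in host 3; 5 vCPU remain.
Put vm4 (27 vCPU) in host 4; 5 vCPU remain.
Put vm5 (21 vCPU) in host 2; 4 vCPU remain.
Put vm6 (11 vCPU) in host 5; 21 vCPU remain.
Put vm7 (22 vCPU) in host 6; 10 vCPU remain.
Put vm8 (6 vCPU) in host 6; 4 vCPU remain.
Final hosts: [30] [7,21] [27] [27] [11] [22,6].

6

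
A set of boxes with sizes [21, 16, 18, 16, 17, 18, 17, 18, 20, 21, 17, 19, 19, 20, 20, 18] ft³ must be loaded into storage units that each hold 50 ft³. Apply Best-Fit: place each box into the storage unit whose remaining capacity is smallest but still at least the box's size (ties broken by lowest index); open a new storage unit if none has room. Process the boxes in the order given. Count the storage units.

Put 21 ft³ in storage unit 1; 29 ft³ remain.
Put 16 ft³ in storage unit 1; 13 ft³ remain.
Put 18 ft³ in storage unit 2; 32 ft³ remain.
Put 16 ft³ in storage unit 2; 16 ft³ remain.
Put 17 ft³ in storage unit 3; 33 ft³ remain.
Put 18 ft³ in storage unit 3; 15 ft³ remain.
Put 17 ft³ in storage unit 4; 33 ft³ remain.
Put 18 ft³ in storage unit 4; 15 ft³ remain.
Put 20 ft³ in storage unit 5; 30 ft³ remain.
Put 21 ft³ in storage unit 5; 9 ft³ remain.
Put 17 ft³ in storage unit 6; 33 ft³ remain.
Put 19 ft³ in storage unit 6; 14 ft³ remain.
Put 19 ft³ in storage unit 7; 31 ft³ remain.
Put 20 ft³ in storage unit 7; 11 ft³ remain.
Put 20 ft³ in storage unit 8; 30 ft³ remain.
Put 18 ft³ in storage unit 8; 12 ft³ remain.

8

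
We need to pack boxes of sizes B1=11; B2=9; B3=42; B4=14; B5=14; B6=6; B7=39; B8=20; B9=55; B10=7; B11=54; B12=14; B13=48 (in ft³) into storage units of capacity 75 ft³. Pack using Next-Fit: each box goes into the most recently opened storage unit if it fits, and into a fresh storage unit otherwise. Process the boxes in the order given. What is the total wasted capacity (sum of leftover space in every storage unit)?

Put B1 (11 ft³) in storage unit 1; 64 ft³ remain.
Put B2 (9 ft³) in storage unit 1; 55 ft³ remain.
Put B3 (42 ft³) in storage unit 1; 13 ft³ remain.
Put B4 (14 ft³) in storage unit 2; 61 ft³ remain.
Put B5 (14 ft³) in storage unit 2; 47 ft³ remain.
Put B6 (6 ft³) in storage unit 2; 41 ft³ remain.
Put B7 (39 ft³) in storage unit 2; 2 ft³ remain.
Put B8 (20 ft³) in storage unit 3; 55 ft³ remain.
Put B9 (55 ft³) in storage unit 3; 0 ft³ remain.
Put B10 (7 ft³) in storage unit 4; 68 ft³ remain.
Put B11 (54 ft³) in storage unit 4; 14 ft³ remain.
Put B12 (14 ft³) in storage unit 4; 0 ft³ remain.
Put B13 (48 ft³) in storage unit 5; 27 ft³ remain.
5 storage units × 75 ft³ = 375 ft³; used 333 ft³; unused 42 ft³.

42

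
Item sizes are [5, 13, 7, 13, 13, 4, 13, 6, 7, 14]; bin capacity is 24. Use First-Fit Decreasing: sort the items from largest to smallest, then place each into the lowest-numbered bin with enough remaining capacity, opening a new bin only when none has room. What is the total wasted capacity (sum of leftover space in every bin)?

Sorted descending: 14, 13, 13, 13, 13, 7, 7, 6, 5, 4.
14 → bin 1 (remaining 10)
13 → bin 2 (remaining 11)
13 → bin 3 (remaining 11)
13 → bin 4 (remaining 11)
13 → bin 5 (remaining 11)
7 → bin 1 (remaining 3)
7 → bin 2 (remaining 4)
6 → bin 3 (remaining 5)
5 → bin 3 (remaining 0)
4 → bin 2 (remaining 0)
5 bins × 24 = 120; used 95; unused 25.

25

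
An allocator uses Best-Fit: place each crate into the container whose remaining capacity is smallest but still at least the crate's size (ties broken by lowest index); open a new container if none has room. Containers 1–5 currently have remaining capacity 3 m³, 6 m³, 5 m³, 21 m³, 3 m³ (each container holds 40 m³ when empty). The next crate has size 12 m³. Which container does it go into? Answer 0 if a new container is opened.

4

Containers with room: container 4 (21 m³).
Tightest fit is container 4 with 21 m³ free.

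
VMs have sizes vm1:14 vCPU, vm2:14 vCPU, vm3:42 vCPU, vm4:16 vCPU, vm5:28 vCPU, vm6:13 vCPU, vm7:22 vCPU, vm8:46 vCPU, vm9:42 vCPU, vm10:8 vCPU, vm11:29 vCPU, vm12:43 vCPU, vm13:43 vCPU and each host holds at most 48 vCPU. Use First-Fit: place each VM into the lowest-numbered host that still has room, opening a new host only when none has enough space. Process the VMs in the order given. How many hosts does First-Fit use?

vm1 (14 vCPU) → host 1 (remaining 34 vCPU)
vm2 (14 vCPU) → host 1 (remaining 20 vCPU)
vm3 (42 vCPU) → host 2 (remaining 6 vCPU)
vm4 (16 vCPU) → host 1 (remaining 4 vCPU)
vm5 (28 vCPU) → host 3 (remaining 20 vCPU)
vm6 (13 vCPU) → host 3 (remaining 7 vCPU)
vm7 (22 vCPU) → host 4 (remaining 26 vCPU)
vm8 (46 vCPU) → host 5 (remaining 2 vCPU)
vm9 (42 vCPU) → host 6 (remaining 6 vCPU)
vm10 (8 vCPU) → host 4 (remaining 18 vCPU)
vm11 (29 vCPU) → host 7 (remaining 19 vCPU)
vm12 (43 vCPU) → host 8 (remaining 5 vCPU)
vm13 (43 vCPU) → host 9 (remaining 5 vCPU)

9 hosts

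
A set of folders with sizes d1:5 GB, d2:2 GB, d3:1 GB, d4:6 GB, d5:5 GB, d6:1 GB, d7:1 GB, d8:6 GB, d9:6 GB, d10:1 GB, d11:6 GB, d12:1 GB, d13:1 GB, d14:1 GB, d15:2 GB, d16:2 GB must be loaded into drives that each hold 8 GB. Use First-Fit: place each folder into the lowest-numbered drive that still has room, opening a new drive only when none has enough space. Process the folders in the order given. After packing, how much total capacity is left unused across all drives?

Put d1 (5 GB) in drive 1; 3 GB remain.
Put d2 (2 GB) in drive 1; 1 GB remain.
Put d3 (1 GB) in drive 1; 0 GB remain.
Put d4 (6 GB) in drive 2; 2 GB remain.
Put d5 (5 GB) in drive 3; 3 GB remain.
Put d6 (1 GB) in drive 2; 1 GB remain.
Put d7 (1 GB) in drive 2; 0 GB remain.
Put d8 (6 GB) in drive 4; 2 GB remain.
Put d9 (6 GB) in drive 5; 2 GB remain.
Put d10 (1 GB) in drive 3; 2 GB remain.
Put d11 (6 GB) in drive 6; 2 GB remain.
Put d12 (1 GB) in drive 3; 1 GB remain.
Put d13 (1 GB) in drive 3; 0 GB remain.
Put d14 (1 GB) in drive 4; 1 GB remain.
Put d15 (2 GB) in drive 5; 0 GB remain.
Put d16 (2 GB) in drive 6; 0 GB remain.
6 drives × 8 GB = 48 GB; used 47 GB; unused 1 GB.

1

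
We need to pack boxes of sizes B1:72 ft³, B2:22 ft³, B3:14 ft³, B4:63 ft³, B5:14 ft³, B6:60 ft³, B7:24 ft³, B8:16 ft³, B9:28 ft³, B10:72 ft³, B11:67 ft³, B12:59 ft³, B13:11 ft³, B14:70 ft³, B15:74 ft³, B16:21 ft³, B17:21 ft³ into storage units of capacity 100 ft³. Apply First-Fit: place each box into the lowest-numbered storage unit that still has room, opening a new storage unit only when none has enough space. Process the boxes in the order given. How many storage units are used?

8

Put B1 (72 ft³) in storage unit 1; 28 ft³ remain.
Put B2 (22 ft³) in storage unit 1; 6 ft³ remain.
Put B3 (14 ft³) in storage unit 2; 86 ft³ remain.
Put B4 (63 ft³) in storage unit 2; 23 ft³ remain.
Put B5 (14 ft³) in storage unit 2; 9 ft³ remain.
Put B6 (60 ft³) in storage unit 3; 40 ft³ remain.
Put B7 (24 ft³) in storage unit 3; 16 ft³ remain.
Put B8 (16 ft³) in storage unit 3; 0 ft³ remain.
Put B9 (28 ft³) in storage unit 4; 72 ft³ remain.
Put B10 (72 ft³) in storage unit 4; 0 ft³ remain.
Put B11 (67 ft³) in storage unit 5; 33 ft³ remain.
Put B12 (59 ft³) in storage unit 6; 41 ft³ remain.
Put B13 (11 ft³) in storage unit 5; 22 ft³ remain.
Put B14 (70 ft³) in storage unit 7; 30 ft³ remain.
Put B15 (74 ft³) in storage unit 8; 26 ft³ remain.
Put B16 (21 ft³) in storage unit 5; 1 ft³ remain.
Put B17 (21 ft³) in storage unit 6; 20 ft³ remain.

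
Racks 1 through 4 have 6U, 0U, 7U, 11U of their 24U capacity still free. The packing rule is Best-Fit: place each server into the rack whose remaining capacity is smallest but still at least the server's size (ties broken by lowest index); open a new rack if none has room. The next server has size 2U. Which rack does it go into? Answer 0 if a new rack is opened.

Racks with room: rack 1 (6U), rack 3 (7U), rack 4 (11U).
Tightest fit is rack 1 with 6U free.

1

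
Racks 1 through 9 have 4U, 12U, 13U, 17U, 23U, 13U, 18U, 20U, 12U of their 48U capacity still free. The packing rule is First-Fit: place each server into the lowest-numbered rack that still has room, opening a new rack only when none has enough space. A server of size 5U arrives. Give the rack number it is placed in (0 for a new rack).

Racks with room: rack 2 (12U), rack 3 (13U), rack 4 (17U), rack 5 (23U), rack 6 (13U), rack 7 (18U), rack 8 (20U), rack 9 (12U).
The first with room is rack 2.

2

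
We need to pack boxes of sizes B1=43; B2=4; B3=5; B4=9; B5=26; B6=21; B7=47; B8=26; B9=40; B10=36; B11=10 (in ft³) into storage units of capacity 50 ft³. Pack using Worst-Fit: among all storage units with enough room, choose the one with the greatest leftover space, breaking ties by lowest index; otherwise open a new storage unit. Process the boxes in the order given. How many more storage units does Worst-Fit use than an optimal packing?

Worst-Fit: [43,4] [5,9,26] [21,26] [47] [40] [36,10] → 6 storage units.
Total size 267 ft³; any packing needs at least ⌈267/50⌉ = 6 storage units.
So 6 is already optimal.

0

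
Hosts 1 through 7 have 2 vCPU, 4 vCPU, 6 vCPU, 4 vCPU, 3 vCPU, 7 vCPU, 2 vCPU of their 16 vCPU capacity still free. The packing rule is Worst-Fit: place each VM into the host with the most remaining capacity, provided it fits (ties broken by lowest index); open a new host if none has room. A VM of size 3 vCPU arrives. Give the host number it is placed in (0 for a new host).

6

Hosts with room: host 2 (4 vCPU), host 3 (6 vCPU), host 4 (4 vCPU), host 5 (3 vCPU), host 6 (7 vCPU).
Most room is host 6 with 7 vCPU free.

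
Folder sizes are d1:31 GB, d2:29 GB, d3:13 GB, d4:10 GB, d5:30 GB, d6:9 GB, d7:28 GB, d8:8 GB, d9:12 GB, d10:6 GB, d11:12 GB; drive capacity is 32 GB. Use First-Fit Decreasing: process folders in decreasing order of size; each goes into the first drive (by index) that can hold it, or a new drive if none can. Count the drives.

Sorted descending: 31, 30, 29, 28, 13, 12, 12, 10, 9, 8, 6.
drive 1: place 31 GB, 1 GB left
drive 2: place 30 GB, 2 GB left
drive 3: place 29 GB, 3 GB left
drive 4: place 28 GB, 4 GB left
drive 5: place 13 GB, 19 GB left
drive 5: place 12 GB, 7 GB left
drive 6: place 12 GB, 20 GB left
drive 6: place 10 GB, 10 GB left
drive 6: place 9 GB, 1 GB left
drive 7: place 8 GB, 24 GB left
drive 5: place 6 GB, 1 GB left
Final drives: [31] [30] [29] [28] [13,12,6] [12,10,9] [8].

7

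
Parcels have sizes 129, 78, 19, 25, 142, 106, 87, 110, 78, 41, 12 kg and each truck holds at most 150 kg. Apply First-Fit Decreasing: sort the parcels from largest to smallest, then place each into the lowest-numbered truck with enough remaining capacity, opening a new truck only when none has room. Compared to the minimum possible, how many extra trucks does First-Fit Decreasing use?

0

First-Fit Decreasing: [142] [129,19] [110,25,12] [106,41] [87] [78] [78] → 7 trucks.
7 parcels exceed 75 kg (half the capacity), and no two of those can share a truck, so at least 7 trucks are needed.
So 7 is already optimal.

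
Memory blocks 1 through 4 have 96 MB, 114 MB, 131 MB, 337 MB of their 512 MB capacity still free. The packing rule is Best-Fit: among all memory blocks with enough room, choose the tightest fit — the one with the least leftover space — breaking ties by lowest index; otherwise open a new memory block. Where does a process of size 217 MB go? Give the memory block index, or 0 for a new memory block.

4

Memory blocks with room: memory block 4 (337 MB).
Tightest fit is memory block 4 with 337 MB free.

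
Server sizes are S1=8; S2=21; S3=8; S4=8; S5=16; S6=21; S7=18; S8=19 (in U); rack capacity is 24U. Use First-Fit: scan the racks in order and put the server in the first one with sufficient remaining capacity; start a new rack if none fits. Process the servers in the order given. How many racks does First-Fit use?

6

Put S1 (8U) in rack 1; 16U remain.
Put S2 (21U) in rack 2; 3U remain.
Put S3 (8U) in rack 1; 8U remain.
Put S4 (8U) in rack 1; 0U remain.
Put S5 (16U) in rack 3; 8U remain.
Put S6 (21U) in rack 4; 3U remain.
Put S7 (18U) in rack 5; 6U remain.
Put S8 (19U) in rack 6; 5U remain.
Final racks: [8,8,8] [21] [16] [21] [18] [19].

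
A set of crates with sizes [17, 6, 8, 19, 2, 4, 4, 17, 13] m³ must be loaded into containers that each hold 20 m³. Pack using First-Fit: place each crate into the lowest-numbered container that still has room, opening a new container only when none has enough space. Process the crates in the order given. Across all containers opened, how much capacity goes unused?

10

container 1: place 17 m³, 3 m³ left
container 2: place 6 m³, 14 m³ left
container 2: place 8 m³, 6 m³ left
container 3: place 19 m³, 1 m³ left
container 1: place 2 m³, 1 m³ left
container 2: place 4 m³, 2 m³ left
container 4: place 4 m³, 16 m³ left
container 5: place 17 m³, 3 m³ left
container 4: place 13 m³, 3 m³ left
5 containers × 20 m³ = 100 m³; used 90 m³; unused 10 m³.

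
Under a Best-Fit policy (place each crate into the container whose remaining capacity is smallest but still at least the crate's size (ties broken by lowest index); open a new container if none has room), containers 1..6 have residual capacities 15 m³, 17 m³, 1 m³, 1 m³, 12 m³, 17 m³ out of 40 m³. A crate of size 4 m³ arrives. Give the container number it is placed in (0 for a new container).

5

Containers with room: container 1 (15 m³), container 2 (17 m³), container 5 (12 m³), container 6 (17 m³).
Tightest fit is container 5 with 12 m³ free.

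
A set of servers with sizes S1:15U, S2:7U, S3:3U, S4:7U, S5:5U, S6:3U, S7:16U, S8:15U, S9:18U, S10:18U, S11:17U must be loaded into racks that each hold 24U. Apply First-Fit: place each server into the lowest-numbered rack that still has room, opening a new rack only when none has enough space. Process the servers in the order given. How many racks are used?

7 racks

Put S1 (15U) in rack 1; 9U remain.
Put S2 (7U) in rack 1; 2U remain.
Put S3 (3U) in rack 2; 21U remain.
Put S4 (7U) in rack 2; 14U remain.
Put S5 (5U) in rack 2; 9U remain.
Put S6 (3U) in rack 2; 6U remain.
Put S7 (16U) in rack 3; 8U remain.
Put S8 (15U) in rack 4; 9U remain.
Put S9 (18U) in rack 5; 6U remain.
Put S10 (18U) in rack 6; 6U remain.
Put S11 (17U) in rack 7; 7U remain.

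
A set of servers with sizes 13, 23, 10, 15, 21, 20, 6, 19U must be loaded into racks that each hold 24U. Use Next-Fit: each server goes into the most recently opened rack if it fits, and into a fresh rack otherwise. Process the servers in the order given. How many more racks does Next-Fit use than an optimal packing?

2

Next-Fit: [13] [23] [10] [15] [21] [20] [6] [19] → 8 racks.
Total size 127U; any packing needs at least ⌈127/24⌉ = 6 racks.
An optimal packing achieves that bound: [23] [21] [20] [19] [15,6] [13,10] → 6 racks.
Excess: 8 − 6 = 2.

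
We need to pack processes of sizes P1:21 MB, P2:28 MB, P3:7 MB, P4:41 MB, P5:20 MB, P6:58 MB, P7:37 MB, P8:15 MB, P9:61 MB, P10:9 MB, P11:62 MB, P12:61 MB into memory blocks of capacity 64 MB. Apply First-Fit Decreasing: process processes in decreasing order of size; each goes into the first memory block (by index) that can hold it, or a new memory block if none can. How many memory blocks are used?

Sorted descending: 62, 61, 61, 58, 41, 37, 28, 21, 20, 15, 9, 7.
62 MB → memory block 1 (remaining 2 MB)
61 MB → memory block 2 (remaining 3 MB)
61 MB → memory block 3 (remaining 3 MB)
58 MB → memory block 4 (remaining 6 MB)
41 MB → memory block 5 (remaining 23 MB)
37 MB → memory block 6 (remaining 27 MB)
28 MB → memory block 7 (remaining 36 MB)
21 MB → memory block 5 (remaining 2 MB)
20 MB → memory block 6 (remaining 7 MB)
15 MB → memory block 7 (remaining 21 MB)
9 MB → memory block 7 (remaining 12 MB)
7 MB → memory block 6 (remaining 0 MB)
Final memory blocks: [62] [61] [61] [58] [41,21] [37,20,7] [28,15,9].

7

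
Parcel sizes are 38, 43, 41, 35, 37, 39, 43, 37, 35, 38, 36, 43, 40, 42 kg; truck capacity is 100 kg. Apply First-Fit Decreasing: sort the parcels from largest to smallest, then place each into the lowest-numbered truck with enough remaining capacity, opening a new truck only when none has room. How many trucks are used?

Sorted descending: 43, 43, 43, 42, 41, 40, 39, 38, 38, 37, 37, 36, 35, 35.
truck 1: place 43 kg, 57 kg left
truck 1: place 43 kg, 14 kg left
truck 2: place 43 kg, 57 kg left
truck 2: place 42 kg, 15 kg left
truck 3: place 41 kg, 59 kg left
truck 3: place 40 kg, 19 kg left
truck 4: place 39 kg, 61 kg left
truck 4: place 38 kg, 23 kg left
truck 5: place 38 kg, 62 kg left
truck 5: place 37 kg, 25 kg left
truck 6: place 37 kg, 63 kg left
truck 6: place 36 kg, 27 kg left
truck 7: place 35 kg, 65 kg left
truck 7: place 35 kg, 30 kg left
Final trucks: [43,43] [43,42] [41,40] [39,38] [38,37] [37,36] [35,35].

7 trucks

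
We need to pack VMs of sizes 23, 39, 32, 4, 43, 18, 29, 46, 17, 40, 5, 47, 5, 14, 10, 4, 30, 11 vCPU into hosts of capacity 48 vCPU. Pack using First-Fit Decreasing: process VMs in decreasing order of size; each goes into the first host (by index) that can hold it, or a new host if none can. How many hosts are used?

9

Sorted descending: 47, 46, 43, 40, 39, 32, 30, 29, 23, 18, 17, 14, 11, 10, 5, 5, 4, 4.
Put 47 vCPU in host 1; 1 vCPU remain.
Put 46 vCPU in host 2; 2 vCPU remain.
Put 43 vCPU in host 3; 5 vCPU remain.
Put 40 vCPU in host 4; 8 vCPU remain.
Put 39 vCPU in host 5; 9 vCPU remain.
Put 32 vCPU in host 6; 16 vCPU remain.
Put 30 vCPU in host 7; 18 vCPU remain.
Put 29 vCPU in host 8; 19 vCPU remain.
Put 23 vCPU in host 9; 25 vCPU remain.
Put 18 vCPU in host 7; 0 vCPU remain.
Put 17 vCPU in host 8; 2 vCPU remain.
Put 14 vCPU in host 6; 2 vCPU remain.
Put 11 vCPU in host 9; 14 vCPU remain.
Put 10 vCPU in host 9; 4 vCPU remain.
Put 5 vCPU in host 3; 0 vCPU remain.
Put 5 vCPU in host 4; 3 vCPU remain.
Put 4 vCPU in host 5; 5 vCPU remain.
Put 4 vCPU in host 5; 1 vCPU remain.
Final hosts: [47] [46] [43,5] [40,5] [39,4,4] [32,14] [30,18] [29,17] [23,11,10].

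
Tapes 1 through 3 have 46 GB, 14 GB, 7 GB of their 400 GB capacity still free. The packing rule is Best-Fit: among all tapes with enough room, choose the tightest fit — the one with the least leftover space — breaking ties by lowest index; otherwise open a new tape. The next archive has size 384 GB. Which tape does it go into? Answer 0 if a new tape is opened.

No tape has ≥ 384 GB free, so a new tape is opened.

0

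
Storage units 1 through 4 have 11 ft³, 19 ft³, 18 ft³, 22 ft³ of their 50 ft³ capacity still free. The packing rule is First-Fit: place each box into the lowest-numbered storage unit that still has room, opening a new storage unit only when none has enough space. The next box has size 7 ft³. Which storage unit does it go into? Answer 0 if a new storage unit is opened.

Storage units with room: storage unit 1 (11 ft³), storage unit 2 (19 ft³), storage unit 3 (18 ft³), storage unit 4 (22 ft³).
The first with room is storage unit 1.

1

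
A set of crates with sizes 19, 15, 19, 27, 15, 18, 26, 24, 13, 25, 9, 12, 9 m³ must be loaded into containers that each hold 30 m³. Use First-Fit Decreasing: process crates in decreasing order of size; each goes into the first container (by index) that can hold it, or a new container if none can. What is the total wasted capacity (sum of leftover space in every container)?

39

Sorted descending: 27, 26, 25, 24, 19, 19, 18, 15, 15, 13, 12, 9, 9.
Put 27 m³ in container 1; 3 m³ remain.
Put 26 m³ in container 2; 4 m³ remain.
Put 25 m³ in container 3; 5 m³ remain.
Put 24 m³ in container 4; 6 m³ remain.
Put 19 m³ in container 5; 11 m³ remain.
Put 19 m³ in container 6; 11 m³ remain.
Put 18 m³ in container 7; 12 m³ remain.
Put 15 m³ in container 8; 15 m³ remain.
Put 15 m³ in container 8; 0 m³ remain.
Put 13 m³ in container 9; 17 m³ remain.
Put 12 m³ in container 7; 0 m³ remain.
Put 9 m³ in container 5; 2 m³ remain.
Put 9 m³ in container 6; 2 m³ remain.
9 containers × 30 m³ = 270 m³; used 231 m³; unused 39 m³.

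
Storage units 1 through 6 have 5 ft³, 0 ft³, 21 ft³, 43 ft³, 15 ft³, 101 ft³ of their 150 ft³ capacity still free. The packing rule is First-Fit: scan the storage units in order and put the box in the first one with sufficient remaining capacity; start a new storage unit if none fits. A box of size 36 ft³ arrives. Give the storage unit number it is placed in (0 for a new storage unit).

Storage units with room: storage unit 4 (43 ft³), storage unit 6 (101 ft³).
The first with room is storage unit 4.

4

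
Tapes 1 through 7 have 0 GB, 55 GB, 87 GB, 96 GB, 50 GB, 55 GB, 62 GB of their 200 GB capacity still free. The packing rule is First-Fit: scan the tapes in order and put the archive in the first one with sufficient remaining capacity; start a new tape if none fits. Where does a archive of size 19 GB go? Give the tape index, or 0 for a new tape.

2

Tapes with room: tape 2 (55 GB), tape 3 (87 GB), tape 4 (96 GB), tape 5 (50 GB), tape 6 (55 GB), tape 7 (62 GB).
The first with room is tape 2.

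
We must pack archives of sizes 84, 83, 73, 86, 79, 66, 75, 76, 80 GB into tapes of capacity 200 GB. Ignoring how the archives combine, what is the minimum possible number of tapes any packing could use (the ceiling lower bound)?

Total size = 84 + 83 + 73 + 86 + 79 + 66 + 75 + 76 + 80 = 702 GB.
⌈702 / 200⌉ = 4.

4 tapes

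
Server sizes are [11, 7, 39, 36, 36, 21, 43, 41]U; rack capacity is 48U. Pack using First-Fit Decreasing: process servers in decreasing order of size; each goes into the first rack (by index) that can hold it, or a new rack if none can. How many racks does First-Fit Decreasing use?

6

Sorted descending: 43, 41, 39, 36, 36, 21, 11, 7.
rack 1: place 43U, 5U left
rack 2: place 41U, 7U left
rack 3: place 39U, 9U left
rack 4: place 36U, 12U left
rack 5: place 36U, 12U left
rack 6: place 21U, 27U left
rack 4: place 11U, 1U left
rack 2: place 7U, 0U left
Final racks: [43] [41,7] [39] [36,11] [36] [21].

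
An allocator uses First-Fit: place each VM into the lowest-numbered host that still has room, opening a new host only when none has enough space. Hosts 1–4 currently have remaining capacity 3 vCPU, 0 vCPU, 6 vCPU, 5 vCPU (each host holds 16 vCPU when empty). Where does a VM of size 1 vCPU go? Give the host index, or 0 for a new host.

Hosts with room: host 1 (3 vCPU), host 3 (6 vCPU), host 4 (5 vCPU).
The first with room is host 1.

1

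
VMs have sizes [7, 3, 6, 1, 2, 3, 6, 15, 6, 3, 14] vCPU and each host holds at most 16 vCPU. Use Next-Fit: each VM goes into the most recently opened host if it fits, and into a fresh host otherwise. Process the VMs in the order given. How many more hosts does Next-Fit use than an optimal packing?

0

Next-Fit: [7,3,6] [1,2,3,6] [15] [6,3] [14] → 5 hosts.
Total size 66 vCPU; any packing needs at least ⌈66/16⌉ = 5 hosts.
So 5 is already optimal.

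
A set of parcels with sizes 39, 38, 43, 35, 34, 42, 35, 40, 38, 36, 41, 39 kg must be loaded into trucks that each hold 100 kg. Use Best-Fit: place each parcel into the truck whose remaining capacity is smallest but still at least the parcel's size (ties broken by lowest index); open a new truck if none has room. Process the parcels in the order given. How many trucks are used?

39 kg → truck 1 (remaining 61 kg)
38 kg → truck 1 (remaining 23 kg)
43 kg → truck 2 (remaining 57 kg)
35 kg → truck 2 (remaining 22 kg)
34 kg → truck 3 (remaining 66 kg)
42 kg → truck 3 (remaining 24 kg)
35 kg → truck 4 (remaining 65 kg)
40 kg → truck 4 (remaining 25 kg)
38 kg → truck 5 (remaining 62 kg)
36 kg → truck 5 (remaining 26 kg)
41 kg → truck 6 (remaining 59 kg)
39 kg → truck 6 (remaining 20 kg)

6 trucks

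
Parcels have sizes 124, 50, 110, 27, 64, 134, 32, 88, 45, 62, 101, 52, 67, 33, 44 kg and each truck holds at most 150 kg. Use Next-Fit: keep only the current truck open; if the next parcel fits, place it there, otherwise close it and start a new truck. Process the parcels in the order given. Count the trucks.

10

Put 124 kg in truck 1; 26 kg remain.
Put 50 kg in truck 2; 100 kg remain.
Put 110 kg in truck 3; 40 kg remain.
Put 27 kg in truck 3; 13 kg remain.
Put 64 kg in truck 4; 86 kg remain.
Put 134 kg in truck 5; 16 kg remain.
Put 32 kg in truck 6; 118 kg remain.
Put 88 kg in truck 6; 30 kg remain.
Put 45 kg in truck 7; 105 kg remain.
Put 62 kg in truck 7; 43 kg remain.
Put 101 kg in truck 8; 49 kg remain.
Put 52 kg in truck 9; 98 kg remain.
Put 67 kg in truck 9; 31 kg remain.
Put 33 kg in truck 10; 117 kg remain.
Put 44 kg in truck 10; 73 kg remain.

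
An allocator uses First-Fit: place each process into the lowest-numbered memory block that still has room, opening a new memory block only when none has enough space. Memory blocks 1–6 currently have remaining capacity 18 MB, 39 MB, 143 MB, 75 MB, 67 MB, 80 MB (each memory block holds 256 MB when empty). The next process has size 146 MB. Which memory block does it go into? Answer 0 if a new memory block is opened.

No memory block has ≥ 146 MB free, so a new memory block is opened.

0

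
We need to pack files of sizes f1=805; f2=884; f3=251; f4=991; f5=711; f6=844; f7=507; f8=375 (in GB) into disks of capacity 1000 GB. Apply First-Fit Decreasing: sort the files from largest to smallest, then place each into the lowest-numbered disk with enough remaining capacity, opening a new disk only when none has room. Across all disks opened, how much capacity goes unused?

632

Sorted descending: 991, 884, 844, 805, 711, 507, 375, 251.
991 GB → disk 1 (remaining 9 GB)
884 GB → disk 2 (remaining 116 GB)
844 GB → disk 3 (remaining 156 GB)
805 GB → disk 4 (remaining 195 GB)
711 GB → disk 5 (remaining 289 GB)
507 GB → disk 6 (remaining 493 GB)
375 GB → disk 6 (remaining 118 GB)
251 GB → disk 5 (remaining 38 GB)
6 disks × 1000 GB = 6000 GB; used 5368 GB; unused 632 GB.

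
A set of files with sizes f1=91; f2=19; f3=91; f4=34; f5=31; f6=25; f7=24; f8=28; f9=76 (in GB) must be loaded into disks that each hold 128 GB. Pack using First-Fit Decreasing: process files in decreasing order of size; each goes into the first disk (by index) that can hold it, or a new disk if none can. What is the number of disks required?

4 disks

Sorted descending: 91, 91, 76, 34, 31, 28, 25, 24, 19.
91 GB → disk 1 (remaining 37 GB)
91 GB → disk 2 (remaining 37 GB)
76 GB → disk 3 (remaining 52 GB)
34 GB → disk 1 (remaining 3 GB)
31 GB → disk 2 (remaining 6 GB)
28 GB → disk 3 (remaining 24 GB)
25 GB → disk 4 (remaining 103 GB)
24 GB → disk 3 (remaining 0 GB)
19 GB → disk 4 (remaining 84 GB)
Final disks: [91,34] [91,31] [76,28,24] [25,19].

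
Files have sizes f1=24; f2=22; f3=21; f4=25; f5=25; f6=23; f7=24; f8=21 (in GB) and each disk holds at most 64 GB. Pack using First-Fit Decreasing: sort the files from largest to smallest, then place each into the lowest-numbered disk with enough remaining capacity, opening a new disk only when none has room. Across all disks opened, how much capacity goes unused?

71

Sorted descending: 25, 25, 24, 24, 23, 22, 21, 21.
Put 25 GB in disk 1; 39 GB remain.
Put 25 GB in disk 1; 14 GB remain.
Put 24 GB in disk 2; 40 GB remain.
Put 24 GB in disk 2; 16 GB remain.
Put 23 GB in disk 3; 41 GB remain.
Put 22 GB in disk 3; 19 GB remain.
Put 21 GB in disk 4; 43 GB remain.
Put 21 GB in disk 4; 22 GB remain.
4 disks × 64 GB = 256 GB; used 185 GB; unused 71 GB.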